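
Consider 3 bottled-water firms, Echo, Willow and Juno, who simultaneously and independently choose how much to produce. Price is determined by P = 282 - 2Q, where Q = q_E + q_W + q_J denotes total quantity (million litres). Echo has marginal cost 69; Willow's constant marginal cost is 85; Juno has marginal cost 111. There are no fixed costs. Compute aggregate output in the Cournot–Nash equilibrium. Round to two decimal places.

Echo's profit: π_E = (282 - 2Q)q_E - (69q_E). Setting ∂π_E/∂q_E = 0: 213 - 4q_E - 2(q_W + q_J) = 0.
Willow's first-order condition: 197 - 4q_W - 2(q_E + q_J) = 0.
Juno's profit: π_J = (282 - 2Q)q_J - (111q_J). Setting ∂π_J/∂q_J = 0: 171 - 4q_J - 2(q_E + q_W) = 0.
Adding the 3 conditions: 581 − 4Q − 4Q = 0, i.e. Q = 581/8.
Back-substituting: q_E = (213 − 581/4)/2 = 271/8, q_W = (197 − 581/4)/2 = 207/8, q_J = (171 − 581/4)/2 = 103/8.
Total output Q = 271/8 + 207/8 + 103/8 = 581/8.

72.63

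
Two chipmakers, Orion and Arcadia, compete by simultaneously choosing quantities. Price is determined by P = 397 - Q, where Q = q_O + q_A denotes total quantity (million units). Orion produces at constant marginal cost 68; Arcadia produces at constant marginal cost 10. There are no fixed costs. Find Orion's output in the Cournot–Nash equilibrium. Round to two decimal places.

90.33

Orion's profit: π_O = (397 - Q)q_O - (68q_O). Setting ∂π_O/∂q_O = 0: 329 - 2q_O - (q_A) = 0.
Arcadia's first-order condition: 387 - 2q_A - (q_O) = 0.
So q_O = (329 - q_A)/2 and q_A = (387 - q_O)/2.
Solving the pair: q_O = 271/3, q_A = 445/3.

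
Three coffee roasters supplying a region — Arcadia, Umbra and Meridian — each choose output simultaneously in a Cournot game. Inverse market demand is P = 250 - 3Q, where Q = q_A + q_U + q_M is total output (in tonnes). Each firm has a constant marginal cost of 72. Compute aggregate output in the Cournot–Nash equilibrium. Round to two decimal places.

A representative firm's profit is π_i = q_i(250 - 3Q) - 72q_i.
Setting ∂π_i/∂q_i = 0 with rivals' quantities fixed: 178 - 6q_i - 3·Σ_{j≠i} q_j = 0.
With identical firms every q_j equals q_i, so Σ_{j≠i} q_j = 2q_i and 178 = 12q_i, giving q_i = 89/6.
Total output Q = 89/6 + 89/6 + 89/6 = 89/2.

44.50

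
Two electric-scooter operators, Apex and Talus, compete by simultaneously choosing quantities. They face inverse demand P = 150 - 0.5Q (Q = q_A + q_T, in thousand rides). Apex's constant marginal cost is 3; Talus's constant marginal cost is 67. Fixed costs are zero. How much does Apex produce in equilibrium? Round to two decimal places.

Apex's profit: π_A = (150 - 0.5Q)q_A - (3q_A). Setting ∂π_A/∂q_A = 0: 147 - q_A - (1/2)(q_T) = 0.
Talus's profit: π_T = (150 - 0.5Q)q_T - (67q_T). Setting ∂π_T/∂q_T = 0: 83 - q_T - (1/2)(q_A) = 0.
Rearranging gives the reaction functions q_A = (147 - (1/2)q_T) and q_T = (83 - (1/2)q_A).
Solving the pair: q_A = 422/3, q_T = 38/3.

140.67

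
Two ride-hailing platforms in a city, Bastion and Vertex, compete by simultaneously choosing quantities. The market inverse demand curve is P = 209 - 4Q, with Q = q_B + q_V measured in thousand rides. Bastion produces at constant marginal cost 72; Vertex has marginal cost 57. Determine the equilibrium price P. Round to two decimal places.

Bastion's profit: π_B = (209 - 4Q)q_B - (72q_B). Setting ∂π_B/∂q_B = 0: 137 - 8q_B - 4(q_V) = 0.
Vertex's profit: π_V = (209 - 4Q)q_V - (57q_V). Setting ∂π_V/∂q_V = 0: 152 - 8q_V - 4(q_B) = 0.
Rearranging gives the reaction functions q_B = (137 - 4q_V)/8 and q_V = (152 - 4q_B)/8.
Substituting one into the other gives q_B = 61/6 and q_V = 167/12.
Total output Q = 289/12, so price P = 209 - 4·(289/12) = 338/3.

112.67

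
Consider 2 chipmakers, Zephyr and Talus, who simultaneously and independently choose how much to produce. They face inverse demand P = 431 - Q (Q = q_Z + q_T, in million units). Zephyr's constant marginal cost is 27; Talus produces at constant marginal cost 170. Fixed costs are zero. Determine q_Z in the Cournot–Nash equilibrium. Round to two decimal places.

182.33

Zephyr's profit: π_Z = (431 - Q)q_Z - (27q_Z). Setting ∂π_Z/∂q_Z = 0: 404 - 2q_Z - (q_T) = 0.
Talus's profit: π_T = (431 - Q)q_T - (170q_T). Setting ∂π_T/∂q_T = 0: 261 - 2q_T - (q_Z) = 0.
So q_Z = (404 - q_T)/2 and q_T = (261 - q_Z)/2.
Solving the pair: q_Z = 547/3, q_T = 118/3.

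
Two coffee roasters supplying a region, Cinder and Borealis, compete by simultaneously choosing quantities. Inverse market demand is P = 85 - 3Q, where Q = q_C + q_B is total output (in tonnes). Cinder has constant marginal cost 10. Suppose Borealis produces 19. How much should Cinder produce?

With the rival's output fixed at 19, Cinder's profit is π_C = (85 - 3·19 - 3q_C)q_C - (10q_C) = (28 - 3q_C)q_C - (10q_C).
∂π_C/∂q_C = 18 - 6q_C = 0, so q_C = 3.

3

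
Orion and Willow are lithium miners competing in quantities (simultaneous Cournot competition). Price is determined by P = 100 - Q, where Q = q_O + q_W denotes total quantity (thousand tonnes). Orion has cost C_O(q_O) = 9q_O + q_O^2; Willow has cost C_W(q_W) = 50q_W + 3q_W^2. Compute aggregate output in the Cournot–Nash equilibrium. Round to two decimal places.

Orion's profit: π_O = (100 - Q)q_O - (9q_O + q_O²). Setting ∂π_O/∂q_O = 0: 91 - 4q_O - (q_W) = 0.
Willow's profit: π_W = (100 - Q)q_W - (50q_W + 3q_W²). Setting ∂π_W/∂q_W = 0: 50 - 8q_W - (q_O) = 0.
Best responses: q_O = (91 - q_W)/4, q_W = (50 - q_O)/8.
Solving the pair: q_O = 678/31, q_W = 109/31.
Total output Q = 678/31 + 109/31 = 787/31.

25.39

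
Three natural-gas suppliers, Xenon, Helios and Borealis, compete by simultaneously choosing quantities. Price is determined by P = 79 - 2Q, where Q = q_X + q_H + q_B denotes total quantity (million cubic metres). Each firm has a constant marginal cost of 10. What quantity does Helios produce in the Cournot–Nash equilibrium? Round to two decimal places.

A representative firm's profit is π_i = q_i(79 - 2Q) - 10q_i.
Setting ∂π_i/∂q_i = 0 with rivals' quantities fixed: 69 - 4q_i - 2·Σ_{j≠i} q_j = 0.
With identical firms every q_j equals q_i, so Σ_{j≠i} q_j = 2q_i and 69 = 8q_i, giving q_i = 69/8.

8.63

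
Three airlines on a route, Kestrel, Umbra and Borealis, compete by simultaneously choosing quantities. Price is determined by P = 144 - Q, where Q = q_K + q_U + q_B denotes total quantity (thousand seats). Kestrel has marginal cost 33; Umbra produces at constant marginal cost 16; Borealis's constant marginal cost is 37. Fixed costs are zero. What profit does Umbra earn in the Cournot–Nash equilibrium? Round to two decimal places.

Kestrel's profit: π_K = (144 - Q)q_K - (33q_K). Setting ∂π_K/∂q_K = 0: 111 - 2q_K - (q_U + q_B) = 0.
Umbra's profit: π_U = (144 - Q)q_U - (16q_U). Setting ∂π_U/∂q_U = 0: 128 - 2q_U - (q_K + q_B) = 0.
Borealis's first-order condition: 107 - 2q_B - (q_K + q_U) = 0.
Summing all 3 equations gives 346 − 4Q = 0, hence Q = 173/2.
Back-substituting: q_K = (111 − 173/2) = 49/2, q_U = (128 − 173/2) = 83/2, q_B = (107 − 173/2) = 41/2.
Price P = 144 - 173/2 = 115/2.
Umbra's profit: (115/2 - 16)·(83/2) = 1722.2500.

1722.25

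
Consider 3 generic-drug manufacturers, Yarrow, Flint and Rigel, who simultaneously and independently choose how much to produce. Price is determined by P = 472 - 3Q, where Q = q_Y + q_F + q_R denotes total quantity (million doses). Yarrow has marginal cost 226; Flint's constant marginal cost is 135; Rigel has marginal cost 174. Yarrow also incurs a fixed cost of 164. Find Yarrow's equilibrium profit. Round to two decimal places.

57.02

Yarrow's profit: π_Y = (472 - 3Q)q_Y - (226q_Y). Setting ∂π_Y/∂q_Y = 0: 246 - 6q_Y - 3(q_F + q_R) = 0.
Flint's profit: π_F = (472 - 3Q)q_F - (135q_F). Setting ∂π_F/∂q_F = 0: 337 - 6q_F - 3(q_Y + q_R) = 0.
Rigel's first-order condition: 298 - 6q_R - 3(q_Y + q_F) = 0.
Adding the 3 conditions: 881 − 6Q − 6Q = 0, i.e. Q = 881/12.
Back-substituting: q_Y = (246 − 881/4)/3 = 103/12, q_F = (337 − 881/4)/3 = 467/12, q_R = (298 − 881/4)/3 = 311/12.
Price P = 472 - 3·(881/12) = 1007/4.
Yarrow's profit: (1007/4 - 226)·(103/12) - 164 = 57.0208.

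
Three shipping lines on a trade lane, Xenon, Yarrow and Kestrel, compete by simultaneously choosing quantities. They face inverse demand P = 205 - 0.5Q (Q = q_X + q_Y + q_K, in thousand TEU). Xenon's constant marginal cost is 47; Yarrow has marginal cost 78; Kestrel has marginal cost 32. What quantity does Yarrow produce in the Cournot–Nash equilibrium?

25

Xenon's profit: π_X = (205 - 0.5Q)q_X - (47q_X). Setting ∂π_X/∂q_X = 0: 158 - q_X - (1/2)(q_Y + q_K) = 0.
Yarrow's first-order condition: 127 - q_Y - (1/2)(q_X + q_K) = 0.
Kestrel's first-order condition: 173 - q_K - (1/2)(q_X + q_Y) = 0.
Summing all 3 equations gives 458 − 2Q = 0, hence Q = 229.
Back-substituting: q_X = (158 − 229/2)/(1/2) = 87, q_Y = (127 − 229/2)/(1/2) = 25, q_K = (173 − 229/2)/(1/2) = 117.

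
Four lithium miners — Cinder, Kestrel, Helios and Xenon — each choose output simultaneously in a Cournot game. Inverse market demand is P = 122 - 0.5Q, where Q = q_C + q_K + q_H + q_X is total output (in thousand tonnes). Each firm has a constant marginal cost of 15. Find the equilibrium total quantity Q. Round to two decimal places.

A representative firm's profit is π_i = q_i(122 - 0.5Q) - 15q_i.
Setting ∂π_i/∂q_i = 0 with rivals' quantities fixed: 107 - q_i - (1/2)·Σ_{j≠i} q_j = 0.
With identical firms every q_j equals q_i, so Σ_{j≠i} q_j = 3q_i and 107 = (5/2)q_i, giving q_i = 214/5.
Total output Q = 214/5 + 214/5 + 214/5 + 214/5 = 856/5.

171.20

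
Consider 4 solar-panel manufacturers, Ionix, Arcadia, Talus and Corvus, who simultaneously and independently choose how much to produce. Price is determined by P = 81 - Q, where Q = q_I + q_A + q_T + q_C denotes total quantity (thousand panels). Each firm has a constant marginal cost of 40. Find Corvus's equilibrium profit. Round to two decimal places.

A representative firm's profit is π_i = q_i(81 - Q) - 40q_i.
First-order condition (treating rivals' output as given): 41 - 2q_i - Σ_{j≠i} q_j = 0.
By symmetry each firm produces the same amount; substituting Σ_{j≠i} q_j = 3q_i yields q_i = 41/5.
Price P = 81 - 164/5 = 241/5.
Corvus's profit: (241/5 - 40)·(41/5) = 1681/25.

67.24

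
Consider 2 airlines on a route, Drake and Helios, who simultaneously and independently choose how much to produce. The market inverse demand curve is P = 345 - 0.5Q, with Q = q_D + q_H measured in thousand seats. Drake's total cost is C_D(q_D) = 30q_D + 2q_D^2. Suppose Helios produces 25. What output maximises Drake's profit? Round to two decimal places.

60.50

With the rival's output fixed at 25, Drake's profit is π_D = (345 - (1/2)·25 - (1/2)q_D)q_D - (30q_D + 2q_D²) = (665/2 - (1/2)q_D)q_D - (30q_D + 2q_D²).
∂π_D/∂q_D = 605/2 - 5q_D = 0, so q_D = 121/2.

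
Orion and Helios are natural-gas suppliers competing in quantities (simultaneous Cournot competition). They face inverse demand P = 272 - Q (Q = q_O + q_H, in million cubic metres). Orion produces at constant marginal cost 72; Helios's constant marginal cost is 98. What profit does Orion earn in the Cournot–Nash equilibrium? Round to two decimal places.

5675.11

Orion's profit: π_O = (272 - Q)q_O - (72q_O). Setting ∂π_O/∂q_O = 0: 200 - 2q_O - (q_H) = 0.
Helios's profit: π_H = (272 - Q)q_H - (98q_H). Setting ∂π_H/∂q_H = 0: 174 - 2q_H - (q_O) = 0.
So q_O = (200 - q_H)/2 and q_H = (174 - q_O)/2.
Substituting one into the other gives q_O = 226/3 and q_H = 148/3.
Price P = 272 - 374/3 = 442/3.
Orion's profit: (442/3 - 72)·(226/3) = 5675.1111.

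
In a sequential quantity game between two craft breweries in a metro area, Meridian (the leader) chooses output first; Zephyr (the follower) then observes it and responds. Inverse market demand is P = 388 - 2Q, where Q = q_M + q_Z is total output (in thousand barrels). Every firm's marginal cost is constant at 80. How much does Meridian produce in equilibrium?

The follower Zephyr best-responds to any q_M: π_Z = (388 - 2Q)q_Z - 80q_Z.
Setting the follower's marginal profit to zero, 308 - 2q_M - 4q_Z = 0, i.e. q_Z = (308 - 2q_M)/4.
Meridian substitutes q_Z(q_M) into its own profit: π_M = q_M(388 - 2q_M - (308 - 2q_M)/2) - 80q_M = (234 - q_M)q_M - 80q_M.
Maximising: ∂π_M/∂q_M = 154 - 2q_M = 0, giving q_M = 77.
Then q_Z = (308 - 2·77)/4 = 77/2.

77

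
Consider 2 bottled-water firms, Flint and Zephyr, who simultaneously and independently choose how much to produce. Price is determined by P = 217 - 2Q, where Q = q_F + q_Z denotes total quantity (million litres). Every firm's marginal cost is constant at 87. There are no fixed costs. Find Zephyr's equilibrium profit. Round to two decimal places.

Each firm earns π_i = (217 - 2Q)q_i - 87q_i.
Setting ∂π_i/∂q_i = 0 with rivals' quantities fixed: 130 - 4q_i - 2q_j = 0.
With identical firms every q_j equals q_i, so q_j = q_i and 130 = 6q_i, giving q_i = 65/3.
Price P = 217 - 2·(130/3) = 391/3.
Zephyr's profit: (391/3 - 87)·(65/3) = 938.8889.

938.89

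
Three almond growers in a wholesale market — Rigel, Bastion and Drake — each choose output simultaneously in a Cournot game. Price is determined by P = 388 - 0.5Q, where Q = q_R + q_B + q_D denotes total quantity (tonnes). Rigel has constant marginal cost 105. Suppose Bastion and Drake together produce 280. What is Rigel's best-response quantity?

With rivals' combined output fixed at 280, Rigel's profit is π_R = (388 - (1/2)·280 - (1/2)q_R)q_R - (105q_R) = (248 - (1/2)q_R)q_R - (105q_R).
∂π_R/∂q_R = 143 - q_R = 0, so q_R = 143.

143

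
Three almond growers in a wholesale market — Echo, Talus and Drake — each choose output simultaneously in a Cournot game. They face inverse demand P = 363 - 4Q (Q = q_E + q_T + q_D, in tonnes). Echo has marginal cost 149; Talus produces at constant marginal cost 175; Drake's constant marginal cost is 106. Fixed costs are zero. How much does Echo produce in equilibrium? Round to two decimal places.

12.31

Echo's profit: π_E = (363 - 4Q)q_E - (149q_E). Setting ∂π_E/∂q_E = 0: 214 - 8q_E - 4(q_T + q_D) = 0.
Talus's first-order condition: 188 - 8q_T - 4(q_E + q_D) = 0.
Drake's profit: π_D = (363 - 4Q)q_D - (106q_D). Setting ∂π_D/∂q_D = 0: 257 - 8q_D - 4(q_E + q_T) = 0.
Adding the 3 first-order conditions: 659 − 16Q = 0, so Q = 659/16.
Back-substituting: q_E = (214 − 659/4)/4 = 197/16, q_T = (188 − 659/4)/4 = 93/16, q_D = (257 − 659/4)/4 = 369/16.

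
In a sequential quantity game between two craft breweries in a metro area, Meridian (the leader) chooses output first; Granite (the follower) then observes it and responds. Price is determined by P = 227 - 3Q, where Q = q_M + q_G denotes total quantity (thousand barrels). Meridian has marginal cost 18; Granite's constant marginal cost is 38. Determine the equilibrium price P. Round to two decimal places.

Solve by backward induction. Given q_M, the follower Granite maximises π_G = (227 - 3q_M - 3q_G)q_G - 38q_G.
Setting the follower's marginal profit to zero, 189 - 3q_M - 6q_G = 0, i.e. q_G = (189 - 3q_M)/6.
Meridian substitutes q_G(q_M) into its own profit: π_M = q_M(227 - 3q_M - (189 - 3q_M)/2) - 18q_M = (265/2 - (3/2)q_M)q_M - 18q_M.
The leader's first-order condition 229/2 - 3q_M = 0 yields q_M = 229/6.
Then q_G = (189 - 3·(229/6))/6 = 149/12.
Total output Q = 607/12, so price P = 227 - 3·(607/12) = 301/4.

75.25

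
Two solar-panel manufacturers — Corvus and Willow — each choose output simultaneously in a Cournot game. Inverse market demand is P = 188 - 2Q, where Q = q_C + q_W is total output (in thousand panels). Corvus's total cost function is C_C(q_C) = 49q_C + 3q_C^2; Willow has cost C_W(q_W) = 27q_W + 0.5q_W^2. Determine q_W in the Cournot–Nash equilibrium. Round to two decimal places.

Corvus's profit: π_C = (188 - 2Q)q_C - (49q_C + 3q_C²). Setting ∂π_C/∂q_C = 0: 139 - 10q_C - 2(q_W) = 0.
Willow's first-order condition: 161 - 5q_W - 2(q_C) = 0.
So q_C = (139 - 2q_W)/10 and q_W = (161 - 2q_C)/5.
Substituting one into the other gives q_C = 373/46 and q_W = 666/23.

28.96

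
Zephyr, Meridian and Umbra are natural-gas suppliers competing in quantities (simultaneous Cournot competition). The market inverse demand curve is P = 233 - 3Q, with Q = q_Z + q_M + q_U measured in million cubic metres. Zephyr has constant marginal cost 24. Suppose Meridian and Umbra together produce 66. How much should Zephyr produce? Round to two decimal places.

1.83

With rivals' combined output fixed at 66, Zephyr's profit is π_Z = (233 - 3·66 - 3q_Z)q_Z - (24q_Z) = (35 - 3q_Z)q_Z - (24q_Z).
∂π_Z/∂q_Z = 11 - 6q_Z = 0, so q_Z = 11/6.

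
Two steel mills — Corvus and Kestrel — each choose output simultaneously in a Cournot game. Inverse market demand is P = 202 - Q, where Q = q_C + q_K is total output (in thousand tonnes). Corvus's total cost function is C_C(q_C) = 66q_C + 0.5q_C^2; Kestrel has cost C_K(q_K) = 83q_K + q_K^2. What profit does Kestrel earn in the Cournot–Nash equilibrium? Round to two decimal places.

807.29

Corvus's profit: π_C = (202 - Q)q_C - (66q_C + (1/2)q_C²). Setting ∂π_C/∂q_C = 0: 136 - 3q_C - (q_K) = 0.
Kestrel's profit: π_K = (202 - Q)q_K - (83q_K + q_K²). Setting ∂π_K/∂q_K = 0: 119 - 4q_K - (q_C) = 0.
Best responses: q_C = (136 - q_K)/3, q_K = (119 - q_C)/4.
Solving the pair: q_C = 425/11, q_K = 221/11.
Price P = 202 - 646/11 = 1576/11.
Kestrel's profit: (1576/11)·(221/11) - 83·(221/11) - (221/11)² = 807.2893.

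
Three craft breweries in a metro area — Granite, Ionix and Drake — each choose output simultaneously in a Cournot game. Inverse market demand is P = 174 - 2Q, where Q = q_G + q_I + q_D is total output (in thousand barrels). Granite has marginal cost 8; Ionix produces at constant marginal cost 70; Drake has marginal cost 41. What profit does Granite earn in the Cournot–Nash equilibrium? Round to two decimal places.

Granite's profit: π_G = (174 - 2Q)q_G - (8q_G). Setting ∂π_G/∂q_G = 0: 166 - 4q_G - 2(q_I + q_D) = 0.
Ionix's profit: π_I = (174 - 2Q)q_I - (70q_I). Setting ∂π_I/∂q_I = 0: 104 - 4q_I - 2(q_G + q_D) = 0.
Drake's profit: π_D = (174 - 2Q)q_D - (41q_D). Setting ∂π_D/∂q_D = 0: 133 - 4q_D - 2(q_G + q_I) = 0.
Summing all 3 equations gives 403 − 8Q = 0, hence Q = 403/8.
Back-substituting: q_G = (166 − 403/4)/2 = 261/8, q_I = (104 − 403/4)/2 = 13/8, q_D = (133 − 403/4)/2 = 129/8.
Price P = 174 - 2·(403/8) = 293/4.
Granite's profit: (293/4 - 8)·(261/8) = 2128.7813.

2128.78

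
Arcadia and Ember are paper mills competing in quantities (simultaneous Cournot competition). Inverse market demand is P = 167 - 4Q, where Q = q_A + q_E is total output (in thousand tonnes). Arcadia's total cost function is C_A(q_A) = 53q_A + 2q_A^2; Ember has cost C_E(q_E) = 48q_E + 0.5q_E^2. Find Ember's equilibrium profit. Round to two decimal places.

Arcadia's profit: π_A = (167 - 4Q)q_A - (53q_A + 2q_A²). Setting ∂π_A/∂q_A = 0: 114 - 12q_A - 4(q_E) = 0.
Ember's first-order condition: 119 - 9q_E - 4(q_A) = 0.
Best responses: q_A = (114 - 4q_E)/12, q_E = (119 - 4q_A)/9.
Solving the pair: q_A = 275/46, q_E = 243/23.
Price P = 167 - 4·(761/46) = 100.8261.
Ember's profit: 100.8261·(243/23) - 48·(243/23) - (1/2)(243/23)² = 502.3072.

502.31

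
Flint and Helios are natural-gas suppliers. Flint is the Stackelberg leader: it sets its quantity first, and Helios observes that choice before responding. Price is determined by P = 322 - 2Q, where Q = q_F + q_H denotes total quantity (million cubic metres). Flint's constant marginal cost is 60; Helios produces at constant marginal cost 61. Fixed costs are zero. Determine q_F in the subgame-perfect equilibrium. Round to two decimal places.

65.75

Solve by backward induction. Given q_F, the follower Helios maximises π_H = (322 - 2q_F - 2q_H)q_H - 61q_H.
∂π_H/∂q_H = 261 - 2q_F - 4q_H = 0 gives the reaction function q_H = (261 - 2q_F)/4.
Flint substitutes q_H(q_F) into its own profit: π_F = q_F(322 - 2q_F - (261 - 2q_F)/2) - 60q_F = (383/2 - q_F)q_F - 60q_F.
Maximising: ∂π_F/∂q_F = 263/2 - 2q_F = 0, giving q_F = 263/4.
Then q_H = (261 - 2·(263/4))/4 = 259/8.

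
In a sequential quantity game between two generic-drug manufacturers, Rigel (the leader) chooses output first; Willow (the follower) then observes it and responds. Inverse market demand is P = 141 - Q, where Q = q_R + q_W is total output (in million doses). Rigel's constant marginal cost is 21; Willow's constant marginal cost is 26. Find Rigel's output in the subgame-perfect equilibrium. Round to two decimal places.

62.50

The follower Willow best-responds to any q_R: π_W = (141 - Q)q_W - 26q_W.
Setting the follower's marginal profit to zero, 115 - q_R - 2q_W = 0, i.e. q_W = (115 - q_R)/2.
Rigel substitutes q_W(q_R) into its own profit: π_R = q_R(141 - q_R - (115 - q_R)/2) - 21q_R = (167/2 - (1/2)q_R)q_R - 21q_R.
Leader FOC: 125/2 - q_R = 0, so q_R = 125/2.
Then q_W = (115 - 125/2)/2 = 105/4.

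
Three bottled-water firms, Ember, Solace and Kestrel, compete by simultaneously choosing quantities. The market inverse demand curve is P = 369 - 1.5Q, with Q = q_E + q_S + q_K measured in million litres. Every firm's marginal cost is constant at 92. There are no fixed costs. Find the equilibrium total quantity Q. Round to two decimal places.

Each firm earns π_i = (369 - 1.5Q)q_i - 92q_i.
Setting ∂π_i/∂q_i = 0 with rivals' quantities fixed: 277 - 3q_i - (3/2)·Σ_{j≠i} q_j = 0.
With identical firms every q_j equals q_i, so Σ_{j≠i} q_j = 2q_i and 277 = 6q_i, giving q_i = 277/6.
Total output Q = 277/6 + 277/6 + 277/6 = 277/2.

138.50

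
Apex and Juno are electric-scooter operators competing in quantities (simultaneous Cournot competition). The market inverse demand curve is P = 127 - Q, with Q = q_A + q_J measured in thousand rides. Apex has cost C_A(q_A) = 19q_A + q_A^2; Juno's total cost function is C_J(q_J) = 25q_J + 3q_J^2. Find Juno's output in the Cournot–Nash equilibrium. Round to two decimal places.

9.68

Apex's profit: π_A = (127 - Q)q_A - (19q_A + q_A²). Setting ∂π_A/∂q_A = 0: 108 - 4q_A - (q_J) = 0.
Juno's first-order condition: 102 - 8q_J - (q_A) = 0.
Rearranging gives the reaction functions q_A = (108 - q_J)/4 and q_J = (102 - q_A)/8.
Substituting one into the other gives q_A = 762/31 and q_J = 300/31.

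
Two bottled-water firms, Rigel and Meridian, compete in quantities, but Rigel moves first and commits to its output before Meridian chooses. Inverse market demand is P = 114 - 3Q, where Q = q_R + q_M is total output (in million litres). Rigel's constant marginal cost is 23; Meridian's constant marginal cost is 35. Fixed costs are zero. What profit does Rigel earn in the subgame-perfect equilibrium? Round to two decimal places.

442.04

The follower Meridian best-responds to any q_R: π_M = (114 - 3Q)q_M - 35q_M.
Follower FOC: 79 - 3q_R - 6q_M = 0, so q_M(q_R) = (79 - 3q_R)/6.
The leader anticipates this reaction. Substituting into P = 114 - 3Q gives P = 149/2 - (3/2)q_R, so π_R = (149/2 - (3/2)q_R)q_R - 23q_R.
Maximising: ∂π_R/∂q_R = 103/2 - 3q_R = 0, giving q_R = 103/6.
Then q_M = (79 - 3·(103/6))/6 = 55/12.
Price P = 114 - 3·(87/4) = 195/4.
Rigel's profit: (195/4 - 23)·(103/6) = 442.0417.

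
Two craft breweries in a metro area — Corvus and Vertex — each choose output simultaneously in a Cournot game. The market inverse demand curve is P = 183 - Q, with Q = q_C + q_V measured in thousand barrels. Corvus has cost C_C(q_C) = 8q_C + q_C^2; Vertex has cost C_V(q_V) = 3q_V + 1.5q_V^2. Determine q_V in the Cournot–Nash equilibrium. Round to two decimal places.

28.68

Corvus's profit: π_C = (183 - Q)q_C - (8q_C + q_C²). Setting ∂π_C/∂q_C = 0: 175 - 4q_C - (q_V) = 0.
Vertex's first-order condition: 180 - 5q_V - (q_C) = 0.
Best responses: q_C = (175 - q_V)/4, q_V = (180 - q_C)/5.
Solving the pair: q_C = 695/19, q_V = 545/19.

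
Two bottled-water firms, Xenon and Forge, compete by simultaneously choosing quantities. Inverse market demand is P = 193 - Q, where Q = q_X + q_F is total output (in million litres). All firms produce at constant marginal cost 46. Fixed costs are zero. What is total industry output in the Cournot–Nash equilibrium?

98

Each firm earns π_i = (193 - Q)q_i - 46q_i.
First-order condition (treating rivals' output as given): 147 - 2q_i - q_j = 0.
With identical firms every q_j equals q_i, so q_j = q_i and 147 = 3q_i, giving q_i = 49.
Total output Q = 49 + 49 = 98.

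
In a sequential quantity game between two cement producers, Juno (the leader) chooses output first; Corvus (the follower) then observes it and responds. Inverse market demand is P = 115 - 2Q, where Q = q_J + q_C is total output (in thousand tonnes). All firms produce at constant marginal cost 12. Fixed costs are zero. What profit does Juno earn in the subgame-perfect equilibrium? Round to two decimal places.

The follower Corvus best-responds to any q_J: π_C = (115 - 2Q)q_C - 12q_C.
Setting the follower's marginal profit to zero, 103 - 2q_J - 4q_C = 0, i.e. q_C = (103 - 2q_J)/4.
Juno substitutes q_C(q_J) into its own profit: π_J = q_J(115 - 2q_J - (103 - 2q_J)/2) - 12q_J = (127/2 - q_J)q_J - 12q_J.
The leader's first-order condition 103/2 - 2q_J = 0 yields q_J = 103/4.
Then q_C = (103 - 2·(103/4))/4 = 103/8.
Price P = 115 - 2·(309/8) = 151/4.
Juno's profit: (151/4 - 12)·(103/4) = 663.0625.

663.06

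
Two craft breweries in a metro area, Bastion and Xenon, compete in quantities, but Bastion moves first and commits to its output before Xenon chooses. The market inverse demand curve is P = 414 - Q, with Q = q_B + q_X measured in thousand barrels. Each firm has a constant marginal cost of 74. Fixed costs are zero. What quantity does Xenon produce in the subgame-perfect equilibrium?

The follower Xenon best-responds to any q_B: π_X = (414 - Q)q_X - 74q_X.
∂π_X/∂q_X = 340 - q_B - 2q_X = 0 gives the reaction function q_X = (340 - q_B)/2.
The leader anticipates this reaction. Substituting into P = 414 - Q gives P = 244 - (1/2)q_B, so π_B = (244 - (1/2)q_B)q_B - 74q_B.
Leader FOC: 170 - q_B = 0, so q_B = 170.
Then q_X = (340 - 170)/2 = 85.

85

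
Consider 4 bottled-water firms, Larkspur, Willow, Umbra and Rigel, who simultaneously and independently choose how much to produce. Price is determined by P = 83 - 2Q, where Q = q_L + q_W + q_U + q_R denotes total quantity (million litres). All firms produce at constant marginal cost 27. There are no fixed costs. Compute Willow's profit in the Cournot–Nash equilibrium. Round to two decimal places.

62.72

Each firm earns π_i = (83 - 2Q)q_i - 27q_i.
Setting ∂π_i/∂q_i = 0 with rivals' quantities fixed: 56 - 4q_i - 2·Σ_{j≠i} q_j = 0.
With identical firms every q_j equals q_i, so Σ_{j≠i} q_j = 3q_i and 56 = 10q_i, giving q_i = 28/5.
Price P = 83 - 2·(112/5) = 191/5.
Willow's profit: (191/5 - 27)·(28/5) = 1568/25.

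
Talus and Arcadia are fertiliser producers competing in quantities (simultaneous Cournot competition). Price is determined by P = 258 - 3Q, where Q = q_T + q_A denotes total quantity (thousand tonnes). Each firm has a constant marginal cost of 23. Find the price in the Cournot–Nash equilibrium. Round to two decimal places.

101.33

Each firm earns π_i = (258 - 3Q)q_i - 23q_i.
Setting ∂π_i/∂q_i = 0 with rivals' quantities fixed: 235 - 6q_i - 3q_j = 0.
By symmetry each firm produces the same amount; substituting q_j = q_i yields q_i = 235/9.
Total output Q = 470/9, so price P = 258 - 3·(470/9) = 304/3.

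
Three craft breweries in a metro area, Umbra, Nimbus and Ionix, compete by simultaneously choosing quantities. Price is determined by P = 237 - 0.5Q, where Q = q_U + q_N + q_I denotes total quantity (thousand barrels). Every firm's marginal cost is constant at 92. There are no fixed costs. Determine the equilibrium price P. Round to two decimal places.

128.25

A representative firm's profit is π_i = q_i(237 - 0.5Q) - 92q_i.
Setting ∂π_i/∂q_i = 0 with rivals' quantities fixed: 145 - q_i - (1/2)·Σ_{j≠i} q_j = 0.
With identical firms every q_j equals q_i, so Σ_{j≠i} q_j = 2q_i and 145 = 2q_i, giving q_i = 145/2.
Total output Q = 435/2, so price P = 237 - (1/2)·(435/2) = 513/4.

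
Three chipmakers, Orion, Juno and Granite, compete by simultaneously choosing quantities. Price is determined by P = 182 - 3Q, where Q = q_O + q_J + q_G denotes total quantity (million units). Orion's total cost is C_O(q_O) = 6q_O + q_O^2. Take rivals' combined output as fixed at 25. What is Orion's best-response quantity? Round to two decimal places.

With rivals' combined output fixed at 25, Orion's profit is π_O = (182 - 3·25 - 3q_O)q_O - (6q_O + q_O²) = (107 - 3q_O)q_O - (6q_O + q_O²).
∂π_O/∂q_O = 101 - 8q_O = 0, so q_O = 101/8.

12.63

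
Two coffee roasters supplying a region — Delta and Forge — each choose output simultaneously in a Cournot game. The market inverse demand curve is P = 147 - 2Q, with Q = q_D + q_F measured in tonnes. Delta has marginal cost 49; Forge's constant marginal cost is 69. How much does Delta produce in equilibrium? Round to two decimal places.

Delta's profit: π_D = (147 - 2Q)q_D - (49q_D). Setting ∂π_D/∂q_D = 0: 98 - 4q_D - 2(q_F) = 0.
Forge's profit: π_F = (147 - 2Q)q_F - (69q_F). Setting ∂π_F/∂q_F = 0: 78 - 4q_F - 2(q_D) = 0.
So q_D = (98 - 2q_F)/4 and q_F = (78 - 2q_D)/4.
Solving the pair: q_D = 59/3, q_F = 29/3.

19.67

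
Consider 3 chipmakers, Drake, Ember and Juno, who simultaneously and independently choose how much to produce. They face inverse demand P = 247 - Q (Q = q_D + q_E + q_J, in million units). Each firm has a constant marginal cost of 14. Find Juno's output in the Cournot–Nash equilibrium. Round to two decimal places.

Each firm earns π_i = (247 - Q)q_i - 14q_i.
First-order condition (treating rivals' output as given): 233 - 2q_i - Σ_{j≠i} q_j = 0.
With identical firms every q_j equals q_i, so Σ_{j≠i} q_j = 2q_i and 233 = 4q_i, giving q_i = 233/4.

58.25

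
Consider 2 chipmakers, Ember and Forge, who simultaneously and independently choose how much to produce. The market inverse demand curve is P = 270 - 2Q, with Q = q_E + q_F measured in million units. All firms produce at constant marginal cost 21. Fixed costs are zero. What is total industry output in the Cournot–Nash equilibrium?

83

A representative firm's profit is π_i = q_i(270 - 2Q) - 21q_i.
Setting ∂π_i/∂q_i = 0 with rivals' quantities fixed: 249 - 4q_i - 2q_j = 0.
With identical firms every q_j equals q_i, so q_j = q_i and 249 = 6q_i, giving q_i = 83/2.
Total output Q = 83/2 + 83/2 = 83.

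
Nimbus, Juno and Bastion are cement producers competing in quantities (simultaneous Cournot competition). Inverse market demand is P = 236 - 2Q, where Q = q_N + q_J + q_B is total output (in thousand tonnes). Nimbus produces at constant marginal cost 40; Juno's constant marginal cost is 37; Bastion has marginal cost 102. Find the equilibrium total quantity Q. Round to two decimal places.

66.13

Nimbus's profit: π_N = (236 - 2Q)q_N - (40q_N). Setting ∂π_N/∂q_N = 0: 196 - 4q_N - 2(q_J + q_B) = 0.
Juno's first-order condition: 199 - 4q_J - 2(q_N + q_B) = 0.
Bastion's first-order condition: 134 - 4q_B - 2(q_N + q_J) = 0.
Adding the 3 first-order conditions: 529 − 8Q = 0, so Q = 529/8.
Back-substituting: q_N = (196 − 529/4)/2 = 255/8, q_J = (199 − 529/4)/2 = 267/8, q_B = (134 − 529/4)/2 = 7/8.
Total output Q = 255/8 + 267/8 + 7/8 = 529/8.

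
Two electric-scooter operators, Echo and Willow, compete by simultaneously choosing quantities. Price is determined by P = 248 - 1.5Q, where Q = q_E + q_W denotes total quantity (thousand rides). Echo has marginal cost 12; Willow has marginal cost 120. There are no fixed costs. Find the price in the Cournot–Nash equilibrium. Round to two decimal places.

Echo's profit: π_E = (248 - 1.5Q)q_E - (12q_E). Setting ∂π_E/∂q_E = 0: 236 - 3q_E - (3/2)(q_W) = 0.
Willow's profit: π_W = (248 - 1.5Q)q_W - (120q_W). Setting ∂π_W/∂q_W = 0: 128 - 3q_W - (3/2)(q_E) = 0.
So q_E = (236 - (3/2)q_W)/3 and q_W = (128 - (3/2)q_E)/3.
Solving the pair: q_E = 688/9, q_W = 40/9.
Total output Q = 728/9, so price P = 248 - (3/2)·(728/9) = 380/3.

126.67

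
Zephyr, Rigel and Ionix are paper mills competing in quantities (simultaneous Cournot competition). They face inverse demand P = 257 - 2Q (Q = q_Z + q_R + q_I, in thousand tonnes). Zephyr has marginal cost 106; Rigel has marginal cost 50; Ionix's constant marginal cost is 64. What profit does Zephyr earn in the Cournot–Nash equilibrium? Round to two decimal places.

87.78

Zephyr's profit: π_Z = (257 - 2Q)q_Z - (106q_Z). Setting ∂π_Z/∂q_Z = 0: 151 - 4q_Z - 2(q_R + q_I) = 0.
Rigel's first-order condition: 207 - 4q_R - 2(q_Z + q_I) = 0.
Ionix's profit: π_I = (257 - 2Q)q_I - (64q_I). Setting ∂π_I/∂q_I = 0: 193 - 4q_I - 2(q_Z + q_R) = 0.
Summing all 3 equations gives 551 − 8Q = 0, hence Q = 551/8.
Back-substituting: q_Z = (151 − 551/4)/2 = 53/8, q_R = (207 − 551/4)/2 = 277/8, q_I = (193 − 551/4)/2 = 221/8.
Price P = 257 - 2·(551/8) = 477/4.
Zephyr's profit: (477/4 - 106)·(53/8) = 87.7813.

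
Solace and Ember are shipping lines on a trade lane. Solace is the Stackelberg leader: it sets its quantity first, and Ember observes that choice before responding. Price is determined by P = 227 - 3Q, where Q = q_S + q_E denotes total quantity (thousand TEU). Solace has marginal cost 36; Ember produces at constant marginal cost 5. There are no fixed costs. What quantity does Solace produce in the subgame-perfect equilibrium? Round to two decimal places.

26.67

The follower Ember best-responds to any q_S: π_E = (227 - 3Q)q_E - 5q_E.
Setting the follower's marginal profit to zero, 222 - 3q_S - 6q_E = 0, i.e. q_E = (222 - 3q_S)/6.
Solace substitutes q_E(q_S) into its own profit: π_S = q_S(227 - 3q_S - (222 - 3q_S)/2) - 36q_S = (116 - (3/2)q_S)q_S - 36q_S.
Leader FOC: 80 - 3q_S = 0, so q_S = 80/3.
Then q_E = (222 - 3·(80/3))/6 = 71/3.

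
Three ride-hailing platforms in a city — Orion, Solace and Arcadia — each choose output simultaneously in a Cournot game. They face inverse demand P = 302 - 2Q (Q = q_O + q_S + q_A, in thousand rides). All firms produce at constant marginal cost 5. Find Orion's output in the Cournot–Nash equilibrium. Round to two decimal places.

37.13

A representative firm's profit is π_i = q_i(302 - 2Q) - 5q_i.
First-order condition (treating rivals' output as given): 297 - 4q_i - 2·Σ_{j≠i} q_j = 0.
By symmetry each firm produces the same amount; substituting Σ_{j≠i} q_j = 2q_i yields q_i = 297/8.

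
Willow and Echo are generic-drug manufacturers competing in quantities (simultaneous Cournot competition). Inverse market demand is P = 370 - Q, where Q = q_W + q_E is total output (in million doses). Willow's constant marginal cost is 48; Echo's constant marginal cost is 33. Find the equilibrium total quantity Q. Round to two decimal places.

219.67

Willow's profit: π_W = (370 - Q)q_W - (48q_W). Setting ∂π_W/∂q_W = 0: 322 - 2q_W - (q_E) = 0.
Echo's profit: π_E = (370 - Q)q_E - (33q_E). Setting ∂π_E/∂q_E = 0: 337 - 2q_E - (q_W) = 0.
Rearranging gives the reaction functions q_W = (322 - q_E)/2 and q_E = (337 - q_W)/2.
Solving the pair: q_W = 307/3, q_E = 352/3.
Total output Q = 307/3 + 352/3 = 659/3.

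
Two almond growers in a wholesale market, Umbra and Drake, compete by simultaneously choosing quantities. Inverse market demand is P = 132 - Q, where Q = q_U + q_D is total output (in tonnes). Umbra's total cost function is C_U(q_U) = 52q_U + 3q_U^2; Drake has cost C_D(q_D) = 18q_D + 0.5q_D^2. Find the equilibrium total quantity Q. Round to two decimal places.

Umbra's profit: π_U = (132 - Q)q_U - (52q_U + 3q_U²). Setting ∂π_U/∂q_U = 0: 80 - 8q_U - (q_D) = 0.
Drake's first-order condition: 114 - 3q_D - (q_U) = 0.
So q_U = (80 - q_D)/8 and q_D = (114 - q_U)/3.
Solving the pair: q_U = 126/23, q_D = 832/23.
Total output Q = 126/23 + 832/23 = 958/23.

41.65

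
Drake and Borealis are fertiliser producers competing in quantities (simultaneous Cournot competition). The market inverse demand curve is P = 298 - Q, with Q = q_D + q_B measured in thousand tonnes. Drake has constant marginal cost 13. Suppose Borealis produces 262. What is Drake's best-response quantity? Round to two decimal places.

11.50

With the rival's output fixed at 262, Drake's profit is π_D = (298 - 262 - q_D)q_D - (13q_D) = (36 - q_D)q_D - (13q_D).
∂π_D/∂q_D = 23 - 2q_D = 0, so q_D = 23/2.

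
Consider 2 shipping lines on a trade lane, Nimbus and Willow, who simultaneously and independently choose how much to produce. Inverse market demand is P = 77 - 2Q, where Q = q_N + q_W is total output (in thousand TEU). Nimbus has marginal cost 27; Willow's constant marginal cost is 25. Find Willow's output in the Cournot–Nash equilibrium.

Nimbus's profit: π_N = (77 - 2Q)q_N - (27q_N). Setting ∂π_N/∂q_N = 0: 50 - 4q_N - 2(q_W) = 0.
Willow's profit: π_W = (77 - 2Q)q_W - (25q_W). Setting ∂π_W/∂q_W = 0: 52 - 4q_W - 2(q_N) = 0.
So q_N = (50 - 2q_W)/4 and q_W = (52 - 2q_N)/4.
Substituting one into the other gives q_N = 8 and q_W = 9.

9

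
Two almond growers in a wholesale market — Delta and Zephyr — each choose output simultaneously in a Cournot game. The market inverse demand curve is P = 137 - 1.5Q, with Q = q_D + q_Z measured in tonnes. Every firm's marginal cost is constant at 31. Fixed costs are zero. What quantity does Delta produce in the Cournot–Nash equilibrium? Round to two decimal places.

23.56

Each firm earns π_i = (137 - 1.5Q)q_i - 31q_i.
Setting ∂π_i/∂q_i = 0 with rivals' quantities fixed: 106 - 3q_i - (3/2)q_j = 0.
By symmetry each firm produces the same amount; substituting q_j = q_i yields q_i = 106/(9/2) = 212/9.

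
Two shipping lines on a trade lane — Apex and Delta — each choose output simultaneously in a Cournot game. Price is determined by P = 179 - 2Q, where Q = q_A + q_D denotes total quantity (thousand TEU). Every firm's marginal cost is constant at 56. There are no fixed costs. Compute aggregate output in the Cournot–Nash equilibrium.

A representative firm's profit is π_i = q_i(179 - 2Q) - 56q_i.
First-order condition (treating rivals' output as given): 123 - 4q_i - 2q_j = 0.
By symmetry each firm produces the same amount; substituting q_j = q_i yields q_i = 123/6 = 41/2.
Total output Q = 41/2 + 41/2 = 41.

41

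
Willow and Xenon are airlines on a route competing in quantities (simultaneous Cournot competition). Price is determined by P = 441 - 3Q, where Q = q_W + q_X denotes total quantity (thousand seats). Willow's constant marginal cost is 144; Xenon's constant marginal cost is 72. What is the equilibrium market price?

219

Willow's profit: π_W = (441 - 3Q)q_W - (144q_W). Setting ∂π_W/∂q_W = 0: 297 - 6q_W - 3(q_X) = 0.
Xenon's first-order condition: 369 - 6q_X - 3(q_W) = 0.
Rearranging gives the reaction functions q_W = (297 - 3q_X)/6 and q_X = (369 - 3q_W)/6.
Solving the pair: q_W = 25, q_X = 49.
Total output Q = 74, so price P = 441 - 3·74 = 219.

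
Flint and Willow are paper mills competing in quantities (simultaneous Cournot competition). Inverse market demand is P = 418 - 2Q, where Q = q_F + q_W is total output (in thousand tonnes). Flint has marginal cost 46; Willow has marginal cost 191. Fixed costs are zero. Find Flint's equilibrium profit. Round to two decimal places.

Flint's profit: π_F = (418 - 2Q)q_F - (46q_F). Setting ∂π_F/∂q_F = 0: 372 - 4q_F - 2(q_W) = 0.
Willow's first-order condition: 227 - 4q_W - 2(q_F) = 0.
Best responses: q_F = (372 - 2q_W)/4, q_W = (227 - 2q_F)/4.
Solving the pair: q_F = 517/6, q_W = 41/3.
Price P = 418 - 2·(599/6) = 655/3.
Flint's profit: (655/3 - 46)·(517/6) = 14849.3889.

14849.39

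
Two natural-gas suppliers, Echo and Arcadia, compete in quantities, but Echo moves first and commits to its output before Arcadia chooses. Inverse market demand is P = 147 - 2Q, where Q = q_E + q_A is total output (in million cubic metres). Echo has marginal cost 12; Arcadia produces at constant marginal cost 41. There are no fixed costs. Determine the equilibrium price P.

The follower Arcadia best-responds to any q_E: π_A = (147 - 2Q)q_A - 41q_A.
∂π_A/∂q_A = 106 - 2q_E - 4q_A = 0 gives the reaction function q_A = (106 - 2q_E)/4.
Echo substitutes q_A(q_E) into its own profit: π_E = q_E(147 - 2q_E - (106 - 2q_E)/2) - 12q_E = (94 - q_E)q_E - 12q_E.
The leader's first-order condition 82 - 2q_E = 0 yields q_E = 41.
Then q_A = (106 - 2·41)/4 = 6.
Total output Q = 47, so price P = 147 - 2·47 = 53.

53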